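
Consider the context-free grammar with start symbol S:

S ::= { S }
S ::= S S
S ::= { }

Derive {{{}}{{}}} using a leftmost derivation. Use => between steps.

S => {S} => {SS} => {{S}S} => {{{}}S} => {{{}}{S}} => {{{}}{{}}}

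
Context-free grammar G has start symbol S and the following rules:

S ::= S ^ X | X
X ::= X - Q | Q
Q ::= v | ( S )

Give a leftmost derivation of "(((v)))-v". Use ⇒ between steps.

S ⇒ X   [S ::= X]
X ⇒ X-Q   [X ::= X - Q]
X-Q ⇒ Q-Q   [X ::= Q]
Q-Q ⇒ (S)-Q   [Q ::= ( S )]
(S)-Q ⇒ (X)-Q   [S ::= X]
(X)-Q ⇒ (Q)-Q   [X ::= Q]
(Q)-Q ⇒ ((S))-Q   [Q ::= ( S )]
((S))-Q ⇒ ((X))-Q   [S ::= X]
((X))-Q ⇒ ((Q))-Q   [X ::= Q]
((Q))-Q ⇒ (((S)))-Q   [Q ::= ( S )]
(((S)))-Q ⇒ (((X)))-Q   [S ::= X]
(((X)))-Q ⇒ (((Q)))-Q   [X ::= Q]
(((Q)))-Q ⇒ (((v)))-Q   [Q ::= v]
(((v)))-Q ⇒ (((v)))-v   [Q ::= v]

S ⇒ X ⇒ X-Q ⇒ Q-Q ⇒ (S)-Q ⇒ (X)-Q ⇒ (Q)-Q ⇒ ((S))-Q ⇒ ((X))-Q ⇒ ((Q))-Q ⇒ (((S)))-Q ⇒ (((X)))-Q ⇒ (((Q)))-Q ⇒ (((v)))-Q ⇒ (((v)))-v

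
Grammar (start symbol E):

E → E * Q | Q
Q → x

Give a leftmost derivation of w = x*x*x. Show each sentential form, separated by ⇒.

E ⇒ E*Q   [E → E * Q]
E*Q ⇒ E*Q*Q   [E → E * Q]
E*Q*Q ⇒ Q*Q*Q   [E → Q]
Q*Q*Q ⇒ x*Q*Q   [Q → x]
x*Q*Q ⇒ x*x*Q   [Q → x]
x*x*Q ⇒ x*x*x   [Q → x]

E⇒E*Q⇒E*Q*Q⇒Q*Q*Q⇒x*Q*Q⇒x*x*Q⇒x*x*x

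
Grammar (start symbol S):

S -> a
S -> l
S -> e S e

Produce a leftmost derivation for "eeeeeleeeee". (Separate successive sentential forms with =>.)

S => eSe   [S -> e S e]
eSe => eeSee   [S -> e S e]
eeSee => eeeSeee   [S -> e S e]
eeeSeee => eeeeSeeee   [S -> e S e]
eeeeSeeee => eeeeeSeeeee   [S -> e S e]
eeeeeSeeeee => eeeeeleeeee   [S -> l]

S => eSe => eeSee => eeeSeee => eeeeSeeee => eeeeeSeeeee => eeeeeleeeee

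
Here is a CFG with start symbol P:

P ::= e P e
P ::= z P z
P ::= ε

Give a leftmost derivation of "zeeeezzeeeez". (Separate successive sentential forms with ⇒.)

P ⇒ zPz   [P ::= z P z]
zPz ⇒ zePez   [P ::= e P e]
zePez ⇒ zeePeez   [P ::= e P e]
zeePeez ⇒ zeeePeeez   [P ::= e P e]
zeeePeeez ⇒ zeeeePeeeez   [P ::= e P e]
zeeeePeeeez ⇒ zeeeezPzeeeez   [P ::= z P z]
zeeeezPzeeeez ⇒ zeeeezzeeeez   [P ::= ε]

P ⇒ zPz ⇒ zePez ⇒ zeePeez ⇒ zeeePeeez ⇒ zeeeePeeeez ⇒ zeeeezPzeeeez ⇒ zeeeezzeeeez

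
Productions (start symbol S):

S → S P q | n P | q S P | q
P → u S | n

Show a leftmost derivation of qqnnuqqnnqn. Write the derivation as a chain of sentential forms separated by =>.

S => qSP => qSPqP => qqSPPqP => qqnPPPqP => qqnnPPqP => qqnnuSPqP => qqnnuqSPPqP => qqnnuqqPPqP => qqnnuqqnPqP => qqnnuqqnnqP => qqnnuqqnnqn

S => qSP   [S → q S P]
qSP => qSPqP   [S → S P q]
qSPqP => qqSPPqP   [S → q S P]
qqSPPqP => qqnPPPqP   [S → n P]
qqnPPPqP => qqnnPPqP   [P → n]
qqnnPPqP => qqnnuSPqP   [P → u S]
qqnnuSPqP => qqnnuqSPPqP   [S → q S P]
qqnnuqSPPqP => qqnnuqqPPqP   [S → q]
qqnnuqqPPqP => qqnnuqqnPqP   [P → n]
qqnnuqqnPqP => qqnnuqqnnqP   [P → n]
qqnnuqqnnqP => qqnnuqqnnqn   [P → n]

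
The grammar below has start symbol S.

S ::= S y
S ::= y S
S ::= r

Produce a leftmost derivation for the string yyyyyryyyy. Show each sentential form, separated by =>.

S => Sy   [S ::= S y]
Sy => ySy   [S ::= y S]
ySy => ySyy   [S ::= S y]
ySyy => yySyy   [S ::= y S]
yySyy => yySyyy   [S ::= S y]
yySyyy => yyySyyy   [S ::= y S]
yyySyyy => yyyySyyy   [S ::= y S]
yyyySyyy => yyyySyyyy   [S ::= S y]
yyyySyyyy => yyyyySyyyy   [S ::= y S]
yyyyySyyyy => yyyyyryyyy   [S ::= r]

S => Sy => ySy => ySyy => yySyy => yySyyy => yyySyyy => yyyySyyy => yyyySyyyy => yyyyySyyyy => yyyyyryyyy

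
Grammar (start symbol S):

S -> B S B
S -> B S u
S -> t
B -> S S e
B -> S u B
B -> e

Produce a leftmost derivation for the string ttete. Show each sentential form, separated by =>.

S => BSB => SSeSB => tSeSB => tteSB => ttetB => ttete

S => BSB   [S -> B S B]
BSB => SSeSB   [B -> S S e]
SSeSB => tSeSB   [S -> t]
tSeSB => tteSB   [S -> t]
tteSB => ttetB   [S -> t]
ttetB => ttete   [B -> e]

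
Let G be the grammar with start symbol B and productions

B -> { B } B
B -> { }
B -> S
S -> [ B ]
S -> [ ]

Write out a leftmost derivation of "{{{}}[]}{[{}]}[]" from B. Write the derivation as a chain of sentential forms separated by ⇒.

B⇒{B}B⇒{{B}B}B⇒{{{}}B}B⇒{{{}}S}B⇒{{{}}[]}B⇒{{{}}[]}{B}B⇒{{{}}[]}{S}B⇒{{{}}[]}{[B]}B⇒{{{}}[]}{[{}]}B⇒{{{}}[]}{[{}]}S⇒{{{}}[]}{[{}]}[]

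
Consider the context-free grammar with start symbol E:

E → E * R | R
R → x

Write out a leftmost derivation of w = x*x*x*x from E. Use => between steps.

E => E*R => E*R*R => E*R*R*R => R*R*R*R => x*R*R*R => x*x*R*R => x*x*x*R => x*x*x*x

E => E*R   [E → E * R]
E*R => E*R*R   [E → E * R]
E*R*R => E*R*R*R   [E → E * R]
E*R*R*R => R*R*R*R   [E → R]
R*R*R*R => x*R*R*R   [R → x]
x*R*R*R => x*x*R*R   [R → x]
x*x*R*R => x*x*x*R   [R → x]
x*x*x*R => x*x*x*x   [R → x]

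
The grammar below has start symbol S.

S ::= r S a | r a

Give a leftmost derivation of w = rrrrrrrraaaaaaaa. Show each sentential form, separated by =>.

S=>rSa=>rrSaa=>rrrSaaa=>rrrrSaaaa=>rrrrrSaaaaa=>rrrrrrSaaaaaa=>rrrrrrrSaaaaaaa=>rrrrrrrraaaaaaaa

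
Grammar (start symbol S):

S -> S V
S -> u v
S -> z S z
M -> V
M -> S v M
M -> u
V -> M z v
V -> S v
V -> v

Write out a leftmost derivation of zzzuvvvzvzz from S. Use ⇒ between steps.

S ⇒ zSz   [S -> z S z]
zSz ⇒ zzSzz   [S -> z S z]
zzSzz ⇒ zzSVzz   [S -> S V]
zzSVzz ⇒ zzzSzVzz   [S -> z S z]
zzzSzVzz ⇒ zzzSVzVzz   [S -> S V]
zzzSVzVzz ⇒ zzzSVVzVzz   [S -> S V]
zzzSVVzVzz ⇒ zzzuvVVzVzz   [S -> u v]
zzzuvVVzVzz ⇒ zzzuvvVzVzz   [V -> v]
zzzuvvVzVzz ⇒ zzzuvvvzVzz   [V -> v]
zzzuvvvzVzz ⇒ zzzuvvvzvzz   [V -> v]

S ⇒ zSz ⇒ zzSzz ⇒ zzSVzz ⇒ zzzSzVzz ⇒ zzzSVzVzz ⇒ zzzSVVzVzz ⇒ zzzuvVVzVzz ⇒ zzzuvvVzVzz ⇒ zzzuvvvzVzz ⇒ zzzuvvvzvzz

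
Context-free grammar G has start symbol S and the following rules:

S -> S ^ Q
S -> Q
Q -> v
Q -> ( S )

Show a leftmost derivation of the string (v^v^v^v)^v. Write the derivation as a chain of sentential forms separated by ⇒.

S⇒S^Q⇒Q^Q⇒(S)^Q⇒(S^Q)^Q⇒(S^Q^Q)^Q⇒(S^Q^Q^Q)^Q⇒(Q^Q^Q^Q)^Q⇒(v^Q^Q^Q)^Q⇒(v^v^Q^Q)^Q⇒(v^v^v^Q)^Q⇒(v^v^v^v)^Q⇒(v^v^v^v)^v

S ⇒ S^Q   [S -> S ^ Q]
S^Q ⇒ Q^Q   [S -> Q]
Q^Q ⇒ (S)^Q   [Q -> ( S )]
(S)^Q ⇒ (S^Q)^Q   [S -> S ^ Q]
(S^Q)^Q ⇒ (S^Q^Q)^Q   [S -> S ^ Q]
(S^Q^Q)^Q ⇒ (S^Q^Q^Q)^Q   [S -> S ^ Q]
(S^Q^Q^Q)^Q ⇒ (Q^Q^Q^Q)^Q   [S -> Q]
(Q^Q^Q^Q)^Q ⇒ (v^Q^Q^Q)^Q   [Q -> v]
(v^Q^Q^Q)^Q ⇒ (v^v^Q^Q)^Q   [Q -> v]
(v^v^Q^Q)^Q ⇒ (v^v^v^Q)^Q   [Q -> v]
(v^v^v^Q)^Q ⇒ (v^v^v^v)^Q   [Q -> v]
(v^v^v^v)^Q ⇒ (v^v^v^v)^v   [Q -> v]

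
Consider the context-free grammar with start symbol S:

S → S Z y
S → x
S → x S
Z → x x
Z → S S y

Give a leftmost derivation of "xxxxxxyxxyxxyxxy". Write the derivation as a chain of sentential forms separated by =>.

S => xS   [S → x S]
xS => xSZy   [S → S Z y]
xSZy => xSZyZy   [S → S Z y]
xSZyZy => xxSZyZy   [S → x S]
xxSZyZy => xxSZyZyZy   [S → S Z y]
xxSZyZyZy => xxxSZyZyZy   [S → x S]
xxxSZyZyZy => xxxSZyZyZyZy   [S → S Z y]
xxxSZyZyZyZy => xxxxZyZyZyZy   [S → x]
xxxxZyZyZyZy => xxxxxxyZyZyZy   [Z → x x]
xxxxxxyZyZyZy => xxxxxxyxxyZyZy   [Z → x x]
xxxxxxyxxyZyZy => xxxxxxyxxyxxyZy   [Z → x x]
xxxxxxyxxyxxyZy => xxxxxxyxxyxxyxxy   [Z → x x]

S => xS => xSZy => xSZyZy => xxSZyZy => xxSZyZyZy => xxxSZyZyZy => xxxSZyZyZyZy => xxxxZyZyZyZy => xxxxxxyZyZyZy => xxxxxxyxxyZyZy => xxxxxxyxxyxxyZy => xxxxxxyxxyxxyxxy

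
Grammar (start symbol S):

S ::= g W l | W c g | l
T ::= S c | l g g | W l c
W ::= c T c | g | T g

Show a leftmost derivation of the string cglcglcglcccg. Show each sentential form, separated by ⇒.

S ⇒ Wcg ⇒ cTccg ⇒ cScccg ⇒ cgWlcccg ⇒ cgTglcccg ⇒ cgWlcglcccg ⇒ cgTglcglcccg ⇒ cgScglcglcccg ⇒ cglcglcglcccg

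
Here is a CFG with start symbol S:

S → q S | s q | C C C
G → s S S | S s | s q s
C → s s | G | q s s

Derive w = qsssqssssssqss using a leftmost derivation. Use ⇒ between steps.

S ⇒ CCC ⇒ GCC ⇒ SsCC ⇒ CCCsCC ⇒ qssCCsCC ⇒ qssGCsCC ⇒ qsssqsCsCC ⇒ qsssqssssCC ⇒ qsssqssssssC ⇒ qsssqssssssqss

S ⇒ CCC   [S → C C C]
CCC ⇒ GCC   [C → G]
GCC ⇒ SsCC   [G → S s]
SsCC ⇒ CCCsCC   [S → C C C]
CCCsCC ⇒ qssCCsCC   [C → q s s]
qssCCsCC ⇒ qssGCsCC   [C → G]
qssGCsCC ⇒ qsssqsCsCC   [G → s q s]
qsssqsCsCC ⇒ qsssqssssCC   [C → s s]
qsssqssssCC ⇒ qsssqssssssC   [C → s s]
qsssqssssssC ⇒ qsssqssssssqss   [C → q s s]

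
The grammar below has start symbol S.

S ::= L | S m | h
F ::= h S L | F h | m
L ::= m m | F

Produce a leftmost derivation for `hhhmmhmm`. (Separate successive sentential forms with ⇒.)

S⇒L⇒F⇒hSL⇒hLL⇒hFL⇒hFhL⇒hhSLhL⇒hhhLhL⇒hhhmmhL⇒hhhmmhmm

S ⇒ L   [S ::= L]
L ⇒ F   [L ::= F]
F ⇒ hSL   [F ::= h S L]
hSL ⇒ hLL   [S ::= L]
hLL ⇒ hFL   [L ::= F]
hFL ⇒ hFhL   [F ::= F h]
hFhL ⇒ hhSLhL   [F ::= h S L]
hhSLhL ⇒ hhhLhL   [S ::= h]
hhhLhL ⇒ hhhmmhL   [L ::= m m]
hhhmmhL ⇒ hhhmmhmm   [L ::= m m]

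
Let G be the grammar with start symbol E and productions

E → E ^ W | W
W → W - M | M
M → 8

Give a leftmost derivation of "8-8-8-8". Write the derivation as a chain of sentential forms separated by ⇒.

E ⇒ W   [E → W]
W ⇒ W-M   [W → W - M]
W-M ⇒ W-M-M   [W → W - M]
W-M-M ⇒ W-M-M-M   [W → W - M]
W-M-M-M ⇒ M-M-M-M   [W → M]
M-M-M-M ⇒ 8-M-M-M   [M → 8]
8-M-M-M ⇒ 8-8-M-M   [M → 8]
8-8-M-M ⇒ 8-8-8-M   [M → 8]
8-8-8-M ⇒ 8-8-8-8   [M → 8]

E ⇒ W ⇒ W-M ⇒ W-M-M ⇒ W-M-M-M ⇒ M-M-M-M ⇒ 8-M-M-M ⇒ 8-8-M-M ⇒ 8-8-8-M ⇒ 8-8-8-8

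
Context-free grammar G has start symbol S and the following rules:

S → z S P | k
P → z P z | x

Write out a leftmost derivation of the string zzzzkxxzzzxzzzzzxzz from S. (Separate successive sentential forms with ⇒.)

S ⇒ zSP ⇒ zzSPP ⇒ zzzSPPP ⇒ zzzzSPPPP ⇒ zzzzkPPPP ⇒ zzzzkxPPP ⇒ zzzzkxxPP ⇒ zzzzkxxzPzP ⇒ zzzzkxxzzPzzP ⇒ zzzzkxxzzzPzzzP ⇒ zzzzkxxzzzxzzzP ⇒ zzzzkxxzzzxzzzzPz ⇒ zzzzkxxzzzxzzzzzPzz ⇒ zzzzkxxzzzxzzzzzxzz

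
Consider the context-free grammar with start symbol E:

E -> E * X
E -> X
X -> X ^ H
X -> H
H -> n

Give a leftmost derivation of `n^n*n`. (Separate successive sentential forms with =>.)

E=>E*X=>X*X=>X^H*X=>H^H*X=>n^H*X=>n^n*X=>n^n*H=>n^n*n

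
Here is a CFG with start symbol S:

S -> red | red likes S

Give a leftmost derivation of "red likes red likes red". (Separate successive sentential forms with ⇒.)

S ⇒ red likes S   [S -> red likes S]
red likes S ⇒ red likes red likes S   [S -> red likes S]
red likes red likes S ⇒ red likes red likes red   [S -> red]

S ⇒ red likes S ⇒ red likes red likes S ⇒ red likes red likes red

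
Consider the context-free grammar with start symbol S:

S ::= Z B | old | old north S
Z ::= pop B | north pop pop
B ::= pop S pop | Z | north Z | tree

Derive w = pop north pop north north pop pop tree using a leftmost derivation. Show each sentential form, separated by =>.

S => Z B => pop B B => pop north Z B => pop north pop B B => pop north pop north Z B => pop north pop north north pop pop B => pop north pop north north pop pop tree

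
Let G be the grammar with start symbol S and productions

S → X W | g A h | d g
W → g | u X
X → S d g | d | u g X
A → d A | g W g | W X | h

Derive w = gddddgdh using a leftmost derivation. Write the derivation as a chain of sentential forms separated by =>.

S => gAh => gdAh => gddAh => gdddAh => gddddAh => gddddWXh => gddddgXh => gddddgdh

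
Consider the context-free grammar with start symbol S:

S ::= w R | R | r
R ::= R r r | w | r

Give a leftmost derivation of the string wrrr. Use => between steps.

S=>wR=>wRrr=>wrrr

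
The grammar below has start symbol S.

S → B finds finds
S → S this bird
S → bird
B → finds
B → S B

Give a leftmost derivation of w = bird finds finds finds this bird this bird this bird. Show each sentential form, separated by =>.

S => S this bird => S this bird this bird => S this bird this bird this bird => B finds finds this bird this bird this bird => S B finds finds this bird this bird this bird => bird B finds finds this bird this bird this bird => bird finds finds finds this bird this bird this bird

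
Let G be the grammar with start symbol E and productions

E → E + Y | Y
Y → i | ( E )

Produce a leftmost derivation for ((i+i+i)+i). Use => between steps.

E=>Y=>(E)=>(E+Y)=>(Y+Y)=>((E)+Y)=>((E+Y)+Y)=>((E+Y+Y)+Y)=>((Y+Y+Y)+Y)=>((i+Y+Y)+Y)=>((i+i+Y)+Y)=>((i+i+i)+Y)=>((i+i+i)+i)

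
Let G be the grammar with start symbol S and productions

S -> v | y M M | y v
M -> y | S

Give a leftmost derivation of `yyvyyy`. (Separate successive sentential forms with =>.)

S=>yMM=>ySM=>yyvM=>yyvS=>yyvyMM=>yyvyyM=>yyvyyy

S => yMM   [S -> y M M]
yMM => ySM   [M -> S]
ySM => yyvM   [S -> y v]
yyvM => yyvS   [M -> S]
yyvS => yyvyMM   [S -> y M M]
yyvyMM => yyvyyM   [M -> y]
yyvyyM => yyvyyy   [M -> y]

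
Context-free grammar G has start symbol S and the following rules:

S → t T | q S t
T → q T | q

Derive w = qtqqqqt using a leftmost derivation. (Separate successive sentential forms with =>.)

S=>qSt=>qtTt=>qtqTt=>qtqqTt=>qtqqqTt=>qtqqqqt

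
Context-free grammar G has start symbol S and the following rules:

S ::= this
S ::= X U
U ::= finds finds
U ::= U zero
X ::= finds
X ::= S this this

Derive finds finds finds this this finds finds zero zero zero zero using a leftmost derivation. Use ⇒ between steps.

S ⇒ X U ⇒ S this this U ⇒ X U this this U ⇒ finds U this this U ⇒ finds finds finds this this U ⇒ finds finds finds this this U zero ⇒ finds finds finds this this U zero zero ⇒ finds finds finds this this U zero zero zero ⇒ finds finds finds this this U zero zero zero zero ⇒ finds finds finds this this finds finds zero zero zero zero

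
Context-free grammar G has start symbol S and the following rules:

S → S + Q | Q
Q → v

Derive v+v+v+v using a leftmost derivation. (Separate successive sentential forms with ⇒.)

S ⇒ S+Q ⇒ S+Q+Q ⇒ S+Q+Q+Q ⇒ Q+Q+Q+Q ⇒ v+Q+Q+Q ⇒ v+v+Q+Q ⇒ v+v+v+Q ⇒ v+v+v+v

S ⇒ S+Q   [S → S + Q]
S+Q ⇒ S+Q+Q   [S → S + Q]
S+Q+Q ⇒ S+Q+Q+Q   [S → S + Q]
S+Q+Q+Q ⇒ Q+Q+Q+Q   [S → Q]
Q+Q+Q+Q ⇒ v+Q+Q+Q   [Q → v]
v+Q+Q+Q ⇒ v+v+Q+Q   [Q → v]
v+v+Q+Q ⇒ v+v+v+Q   [Q → v]
v+v+v+Q ⇒ v+v+v+v   [Q → v]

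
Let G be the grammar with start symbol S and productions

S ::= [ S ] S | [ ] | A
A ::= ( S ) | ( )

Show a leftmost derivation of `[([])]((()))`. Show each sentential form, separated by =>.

S => [S]S => [A]S => [(S)]S => [([])]S => [([])]A => [([])](S) => [([])](A) => [([])]((S)) => [([])]((A)) => [([])]((()))

S => [S]S   [S ::= [ S ] S]
[S]S => [A]S   [S ::= A]
[A]S => [(S)]S   [A ::= ( S )]
[(S)]S => [([])]S   [S ::= [ ]]
[([])]S => [([])]A   [S ::= A]
[([])]A => [([])](S)   [A ::= ( S )]
[([])](S) => [([])](A)   [S ::= A]
[([])](A) => [([])]((S))   [A ::= ( S )]
[([])]((S)) => [([])]((A))   [S ::= A]
[([])]((A)) => [([])]((()))   [A ::= ( )]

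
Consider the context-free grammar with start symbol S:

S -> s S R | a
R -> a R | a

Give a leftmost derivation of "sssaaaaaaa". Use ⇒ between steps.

S⇒sSR⇒ssSRR⇒sssSRRR⇒sssaRRR⇒sssaaRRR⇒sssaaaRRR⇒sssaaaaRRR⇒sssaaaaaRR⇒sssaaaaaaR⇒sssaaaaaaa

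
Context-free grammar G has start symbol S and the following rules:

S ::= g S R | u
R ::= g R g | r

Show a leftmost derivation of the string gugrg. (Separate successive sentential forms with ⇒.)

S ⇒ gSR   [S ::= g S R]
gSR ⇒ guR   [S ::= u]
guR ⇒ gugRg   [R ::= g R g]
gugRg ⇒ gugrg   [R ::= r]

S ⇒ gSR ⇒ guR ⇒ gugRg ⇒ gugrg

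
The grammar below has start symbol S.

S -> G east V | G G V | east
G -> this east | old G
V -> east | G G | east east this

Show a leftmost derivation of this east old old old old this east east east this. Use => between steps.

S => G G V => this east G V => this east old G V => this east old old G V => this east old old old G V => this east old old old old G V => this east old old old old this east V => this east old old old old this east east east this

S => G G V   [S -> G G V]
G G V => this east G V   [G -> this east]
this east G V => this east old G V   [G -> old G]
this east old G V => this east old old G V   [G -> old G]
this east old old G V => this east old old old G V   [G -> old G]
this east old old old G V => this east old old old old G V   [G -> old G]
this east old old old old G V => this east old old old old this east V   [G -> this east]
this east old old old old this east V => this east old old old old this east east east this   [V -> east east this]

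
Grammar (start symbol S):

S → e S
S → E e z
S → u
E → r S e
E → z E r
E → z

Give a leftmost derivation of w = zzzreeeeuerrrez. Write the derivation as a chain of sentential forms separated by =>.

S => Eez   [S → E e z]
Eez => zErez   [E → z E r]
zErez => zzErrez   [E → z E r]
zzErrez => zzzErrrez   [E → z E r]
zzzErrrez => zzzrSerrrez   [E → r S e]
zzzrSerrrez => zzzreSerrrez   [S → e S]
zzzreSerrrez => zzzreeSerrrez   [S → e S]
zzzreeSerrrez => zzzreeeSerrrez   [S → e S]
zzzreeeSerrrez => zzzreeeeSerrrez   [S → e S]
zzzreeeeSerrrez => zzzreeeeuerrrez   [S → u]

S=>Eez=>zErez=>zzErrez=>zzzErrrez=>zzzrSerrrez=>zzzreSerrrez=>zzzreeSerrrez=>zzzreeeSerrrez=>zzzreeeeSerrrez=>zzzreeeeuerrrez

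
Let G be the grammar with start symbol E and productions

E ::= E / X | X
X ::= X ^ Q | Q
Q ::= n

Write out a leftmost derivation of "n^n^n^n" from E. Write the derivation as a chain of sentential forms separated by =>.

E => X => X^Q => X^Q^Q => X^Q^Q^Q => Q^Q^Q^Q => n^Q^Q^Q => n^n^Q^Q => n^n^n^Q => n^n^n^n

E => X   [E ::= X]
X => X^Q   [X ::= X ^ Q]
X^Q => X^Q^Q   [X ::= X ^ Q]
X^Q^Q => X^Q^Q^Q   [X ::= X ^ Q]
X^Q^Q^Q => Q^Q^Q^Q   [X ::= Q]
Q^Q^Q^Q => n^Q^Q^Q   [Q ::= n]
n^Q^Q^Q => n^n^Q^Q   [Q ::= n]
n^n^Q^Q => n^n^n^Q   [Q ::= n]
n^n^n^Q => n^n^n^n   [Q ::= n]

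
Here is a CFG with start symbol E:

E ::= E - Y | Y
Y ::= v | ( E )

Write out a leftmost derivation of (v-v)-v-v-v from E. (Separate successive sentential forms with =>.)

E=>E-Y=>E-Y-Y=>E-Y-Y-Y=>Y-Y-Y-Y=>(E)-Y-Y-Y=>(E-Y)-Y-Y-Y=>(Y-Y)-Y-Y-Y=>(v-Y)-Y-Y-Y=>(v-v)-Y-Y-Y=>(v-v)-v-Y-Y=>(v-v)-v-v-Y=>(v-v)-v-v-v

E => E-Y   [E ::= E - Y]
E-Y => E-Y-Y   [E ::= E - Y]
E-Y-Y => E-Y-Y-Y   [E ::= E - Y]
E-Y-Y-Y => Y-Y-Y-Y   [E ::= Y]
Y-Y-Y-Y => (E)-Y-Y-Y   [Y ::= ( E )]
(E)-Y-Y-Y => (E-Y)-Y-Y-Y   [E ::= E - Y]
(E-Y)-Y-Y-Y => (Y-Y)-Y-Y-Y   [E ::= Y]
(Y-Y)-Y-Y-Y => (v-Y)-Y-Y-Y   [Y ::= v]
(v-Y)-Y-Y-Y => (v-v)-Y-Y-Y   [Y ::= v]
(v-v)-Y-Y-Y => (v-v)-v-Y-Y   [Y ::= v]
(v-v)-v-Y-Y => (v-v)-v-v-Y   [Y ::= v]
(v-v)-v-v-Y => (v-v)-v-v-v   [Y ::= v]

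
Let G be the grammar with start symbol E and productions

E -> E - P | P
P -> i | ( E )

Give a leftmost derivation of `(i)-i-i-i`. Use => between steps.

E => E-P => E-P-P => E-P-P-P => P-P-P-P => (E)-P-P-P => (P)-P-P-P => (i)-P-P-P => (i)-i-P-P => (i)-i-i-P => (i)-i-i-i

E => E-P   [E -> E - P]
E-P => E-P-P   [E -> E - P]
E-P-P => E-P-P-P   [E -> E - P]
E-P-P-P => P-P-P-P   [E -> P]
P-P-P-P => (E)-P-P-P   [P -> ( E )]
(E)-P-P-P => (P)-P-P-P   [E -> P]
(P)-P-P-P => (i)-P-P-P   [P -> i]
(i)-P-P-P => (i)-i-P-P   [P -> i]
(i)-i-P-P => (i)-i-i-P   [P -> i]
(i)-i-i-P => (i)-i-i-i   [P -> i]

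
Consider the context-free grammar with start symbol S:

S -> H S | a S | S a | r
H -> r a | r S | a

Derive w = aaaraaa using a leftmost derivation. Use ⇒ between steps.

S⇒Sa⇒HSa⇒aSa⇒aSaa⇒aaSaa⇒aaaSaa⇒aaaSaaa⇒aaaraaa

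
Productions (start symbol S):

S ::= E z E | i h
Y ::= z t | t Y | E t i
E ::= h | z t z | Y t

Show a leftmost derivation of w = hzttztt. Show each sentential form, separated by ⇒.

S ⇒ EzE ⇒ hzE ⇒ hzYt ⇒ hztYt ⇒ hzttYt ⇒ hzttztt

S ⇒ EzE   [S ::= E z E]
EzE ⇒ hzE   [E ::= h]
hzE ⇒ hzYt   [E ::= Y t]
hzYt ⇒ hztYt   [Y ::= t Y]
hztYt ⇒ hzttYt   [Y ::= t Y]
hzttYt ⇒ hzttztt   [Y ::= z t]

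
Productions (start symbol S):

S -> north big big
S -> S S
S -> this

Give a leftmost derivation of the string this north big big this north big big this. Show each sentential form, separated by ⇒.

S ⇒ S S   [S -> S S]
S S ⇒ S S S   [S -> S S]
S S S ⇒ S S S S   [S -> S S]
S S S S ⇒ S S S S S   [S -> S S]
S S S S S ⇒ this S S S S   [S -> this]
this S S S S ⇒ this north big big S S S   [S -> north big big]
this north big big S S S ⇒ this north big big this S S   [S -> this]
this north big big this S S ⇒ this north big big this north big big S   [S -> north big big]
this north big big this north big big S ⇒ this north big big this north big big this   [S -> this]

S ⇒ S S ⇒ S S S ⇒ S S S S ⇒ S S S S S ⇒ this S S S S ⇒ this north big big S S S ⇒ this north big big this S S ⇒ this north big big this north big big S ⇒ this north big big this north big big this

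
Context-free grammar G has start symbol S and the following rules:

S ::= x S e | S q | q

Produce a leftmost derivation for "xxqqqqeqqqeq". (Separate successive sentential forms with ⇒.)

S ⇒ Sq ⇒ xSeq ⇒ xSqeq ⇒ xSqqeq ⇒ xSqqqeq ⇒ xxSeqqqeq ⇒ xxSqeqqqeq ⇒ xxSqqeqqqeq ⇒ xxSqqqeqqqeq ⇒ xxqqqqeqqqeq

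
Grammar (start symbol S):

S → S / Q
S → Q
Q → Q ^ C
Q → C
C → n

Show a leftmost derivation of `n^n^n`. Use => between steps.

S => Q => Q^C => Q^C^C => C^C^C => n^C^C => n^n^C => n^n^n

S => Q   [S → Q]
Q => Q^C   [Q → Q ^ C]
Q^C => Q^C^C   [Q → Q ^ C]
Q^C^C => C^C^C   [Q → C]
C^C^C => n^C^C   [C → n]
n^C^C => n^n^C   [C → n]
n^n^C => n^n^n   [C → n]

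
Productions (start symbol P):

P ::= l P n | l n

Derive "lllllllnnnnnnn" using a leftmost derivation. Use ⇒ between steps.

P ⇒ lPn ⇒ llPnn ⇒ lllPnnn ⇒ llllPnnnn ⇒ lllllPnnnnn ⇒ llllllPnnnnnn ⇒ lllllllnnnnnnn

P ⇒ lPn   [P ::= l P n]
lPn ⇒ llPnn   [P ::= l P n]
llPnn ⇒ lllPnnn   [P ::= l P n]
lllPnnn ⇒ llllPnnnn   [P ::= l P n]
llllPnnnn ⇒ lllllPnnnnn   [P ::= l P n]
lllllPnnnnn ⇒ llllllPnnnnnn   [P ::= l P n]
llllllPnnnnnn ⇒ lllllllnnnnnnn   [P ::= l n]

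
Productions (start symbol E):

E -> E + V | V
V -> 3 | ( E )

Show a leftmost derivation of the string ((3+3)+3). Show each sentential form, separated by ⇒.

E ⇒ V ⇒ (E) ⇒ (E+V) ⇒ (V+V) ⇒ ((E)+V) ⇒ ((E+V)+V) ⇒ ((V+V)+V) ⇒ ((3+V)+V) ⇒ ((3+3)+V) ⇒ ((3+3)+3)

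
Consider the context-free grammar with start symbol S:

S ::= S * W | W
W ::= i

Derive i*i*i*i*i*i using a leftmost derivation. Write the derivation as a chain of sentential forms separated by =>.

S => S*W => S*W*W => S*W*W*W => S*W*W*W*W => S*W*W*W*W*W => W*W*W*W*W*W => i*W*W*W*W*W => i*i*W*W*W*W => i*i*i*W*W*W => i*i*i*i*W*W => i*i*i*i*i*W => i*i*i*i*i*i

S => S*W   [S ::= S * W]
S*W => S*W*W   [S ::= S * W]
S*W*W => S*W*W*W   [S ::= S * W]
S*W*W*W => S*W*W*W*W   [S ::= S * W]
S*W*W*W*W => S*W*W*W*W*W   [S ::= S * W]
S*W*W*W*W*W => W*W*W*W*W*W   [S ::= W]
W*W*W*W*W*W => i*W*W*W*W*W   [W ::= i]
i*W*W*W*W*W => i*i*W*W*W*W   [W ::= i]
i*i*W*W*W*W => i*i*i*W*W*W   [W ::= i]
i*i*i*W*W*W => i*i*i*i*W*W   [W ::= i]
i*i*i*i*W*W => i*i*i*i*i*W   [W ::= i]
i*i*i*i*i*W => i*i*i*i*i*i   [W ::= i]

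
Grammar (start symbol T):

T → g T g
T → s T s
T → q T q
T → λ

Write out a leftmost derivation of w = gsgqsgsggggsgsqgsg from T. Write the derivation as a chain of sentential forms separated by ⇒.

T ⇒ gTg   [T → g T g]
gTg ⇒ gsTsg   [T → s T s]
gsTsg ⇒ gsgTgsg   [T → g T g]
gsgTgsg ⇒ gsgqTqgsg   [T → q T q]
gsgqTqgsg ⇒ gsgqsTsqgsg   [T → s T s]
gsgqsTsqgsg ⇒ gsgqsgTgsqgsg   [T → g T g]
gsgqsgTgsqgsg ⇒ gsgqsgsTsgsqgsg   [T → s T s]
gsgqsgsTsgsqgsg ⇒ gsgqsgsgTgsgsqgsg   [T → g T g]
gsgqsgsgTgsgsqgsg ⇒ gsgqsgsggTggsgsqgsg   [T → g T g]
gsgqsgsggTggsgsqgsg ⇒ gsgqsgsggggsgsqgsg   [T → λ]

T ⇒ gTg ⇒ gsTsg ⇒ gsgTgsg ⇒ gsgqTqgsg ⇒ gsgqsTsqgsg ⇒ gsgqsgTgsqgsg ⇒ gsgqsgsTsgsqgsg ⇒ gsgqsgsgTgsgsqgsg ⇒ gsgqsgsggTggsgsqgsg ⇒ gsgqsgsggggsgsqgsg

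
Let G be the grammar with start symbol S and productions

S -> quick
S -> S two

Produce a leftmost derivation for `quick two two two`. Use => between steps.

S => S two => S two two => S two two two => quick two two two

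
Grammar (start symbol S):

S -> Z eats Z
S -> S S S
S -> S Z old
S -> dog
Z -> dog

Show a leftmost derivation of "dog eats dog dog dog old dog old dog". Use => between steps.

S => S S S   [S -> S S S]
S S S => Z eats Z S S   [S -> Z eats Z]
Z eats Z S S => dog eats Z S S   [Z -> dog]
dog eats Z S S => dog eats dog S S   [Z -> dog]
dog eats dog S S => dog eats dog S Z old S   [S -> S Z old]
dog eats dog S Z old S => dog eats dog S Z old Z old S   [S -> S Z old]
dog eats dog S Z old Z old S => dog eats dog dog Z old Z old S   [S -> dog]
dog eats dog dog Z old Z old S => dog eats dog dog dog old Z old S   [Z -> dog]
dog eats dog dog dog old Z old S => dog eats dog dog dog old dog old S   [Z -> dog]
dog eats dog dog dog old dog old S => dog eats dog dog dog old dog old dog   [S -> dog]

S => S S S => Z eats Z S S => dog eats Z S S => dog eats dog S S => dog eats dog S Z old S => dog eats dog S Z old Z old S => dog eats dog dog Z old Z old S => dog eats dog dog dog old Z old S => dog eats dog dog dog old dog old S => dog eats dog dog dog old dog old dog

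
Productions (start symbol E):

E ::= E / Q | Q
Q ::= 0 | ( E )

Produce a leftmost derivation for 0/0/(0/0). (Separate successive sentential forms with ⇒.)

E ⇒ E/Q   [E ::= E / Q]
E/Q ⇒ E/Q/Q   [E ::= E / Q]
E/Q/Q ⇒ Q/Q/Q   [E ::= Q]
Q/Q/Q ⇒ 0/Q/Q   [Q ::= 0]
0/Q/Q ⇒ 0/0/Q   [Q ::= 0]
0/0/Q ⇒ 0/0/(E)   [Q ::= ( E )]
0/0/(E) ⇒ 0/0/(E/Q)   [E ::= E / Q]
0/0/(E/Q) ⇒ 0/0/(Q/Q)   [E ::= Q]
0/0/(Q/Q) ⇒ 0/0/(0/Q)   [Q ::= 0]
0/0/(0/Q) ⇒ 0/0/(0/0)   [Q ::= 0]

E⇒E/Q⇒E/Q/Q⇒Q/Q/Q⇒0/Q/Q⇒0/0/Q⇒0/0/(E)⇒0/0/(E/Q)⇒0/0/(Q/Q)⇒0/0/(0/Q)⇒0/0/(0/0)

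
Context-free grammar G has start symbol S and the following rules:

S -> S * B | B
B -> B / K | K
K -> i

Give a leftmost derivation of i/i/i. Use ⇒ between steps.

S ⇒ B   [S -> B]
B ⇒ B/K   [B -> B / K]
B/K ⇒ B/K/K   [B -> B / K]
B/K/K ⇒ K/K/K   [B -> K]
K/K/K ⇒ i/K/K   [K -> i]
i/K/K ⇒ i/i/K   [K -> i]
i/i/K ⇒ i/i/i   [K -> i]

S ⇒ B ⇒ B/K ⇒ B/K/K ⇒ K/K/K ⇒ i/K/K ⇒ i/i/K ⇒ i/i/i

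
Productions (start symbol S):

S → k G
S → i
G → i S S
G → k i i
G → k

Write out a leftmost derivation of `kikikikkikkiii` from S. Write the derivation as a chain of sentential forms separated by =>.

S => kG => kiSS => kikGS => kikiSSS => kikikGSS => kikikiSSSS => kikikikGSSS => kikikikkSSS => kikikikkiSS => kikikikkikGS => kikikikkikkiiS => kikikikkikkiii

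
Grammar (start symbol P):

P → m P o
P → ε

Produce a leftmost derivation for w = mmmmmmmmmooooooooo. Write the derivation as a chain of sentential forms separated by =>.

P => mPo => mmPoo => mmmPooo => mmmmPoooo => mmmmmPooooo => mmmmmmPoooooo => mmmmmmmPooooooo => mmmmmmmmPoooooooo => mmmmmmmmmPooooooooo => mmmmmmmmmooooooooo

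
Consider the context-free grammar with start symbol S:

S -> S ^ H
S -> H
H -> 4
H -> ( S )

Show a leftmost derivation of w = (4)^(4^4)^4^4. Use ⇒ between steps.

S ⇒ S^H   [S -> S ^ H]
S^H ⇒ S^H^H   [S -> S ^ H]
S^H^H ⇒ S^H^H^H   [S -> S ^ H]
S^H^H^H ⇒ H^H^H^H   [S -> H]
H^H^H^H ⇒ (S)^H^H^H   [H -> ( S )]
(S)^H^H^H ⇒ (H)^H^H^H   [S -> H]
(H)^H^H^H ⇒ (4)^H^H^H   [H -> 4]
(4)^H^H^H ⇒ (4)^(S)^H^H   [H -> ( S )]
(4)^(S)^H^H ⇒ (4)^(S^H)^H^H   [S -> S ^ H]
(4)^(S^H)^H^H ⇒ (4)^(H^H)^H^H   [S -> H]
(4)^(H^H)^H^H ⇒ (4)^(4^H)^H^H   [H -> 4]
(4)^(4^H)^H^H ⇒ (4)^(4^4)^H^H   [H -> 4]
(4)^(4^4)^H^H ⇒ (4)^(4^4)^4^H   [H -> 4]
(4)^(4^4)^4^H ⇒ (4)^(4^4)^4^4   [H -> 4]

S ⇒ S^H ⇒ S^H^H ⇒ S^H^H^H ⇒ H^H^H^H ⇒ (S)^H^H^H ⇒ (H)^H^H^H ⇒ (4)^H^H^H ⇒ (4)^(S)^H^H ⇒ (4)^(S^H)^H^H ⇒ (4)^(H^H)^H^H ⇒ (4)^(4^H)^H^H ⇒ (4)^(4^4)^H^H ⇒ (4)^(4^4)^4^H ⇒ (4)^(4^4)^4^4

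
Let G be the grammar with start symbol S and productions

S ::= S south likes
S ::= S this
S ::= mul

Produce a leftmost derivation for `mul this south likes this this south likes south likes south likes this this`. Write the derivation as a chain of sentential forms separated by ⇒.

S ⇒ S this ⇒ S this this ⇒ S south likes this this ⇒ S south likes south likes this this ⇒ S south likes south likes south likes this this ⇒ S this south likes south likes south likes this this ⇒ S this this south likes south likes south likes this this ⇒ S south likes this this south likes south likes south likes this this ⇒ S this south likes this this south likes south likes south likes this this ⇒ mul this south likes this this south likes south likes south likes this this

S ⇒ S this   [S ::= S this]
S this ⇒ S this this   [S ::= S this]
S this this ⇒ S south likes this this   [S ::= S south likes]
S south likes this this ⇒ S south likes south likes this this   [S ::= S south likes]
S south likes south likes this this ⇒ S south likes south likes south likes this this   [S ::= S south likes]
S south likes south likes south likes this this ⇒ S this south likes south likes south likes this this   [S ::= S this]
S this south likes south likes south likes this this ⇒ S this this south likes south likes south likes this this   [S ::= S this]
S this this south likes south likes south likes this this ⇒ S south likes this this south likes south likes south likes this this   [S ::= S south likes]
S south likes this this south likes south likes south likes this this ⇒ S this south likes this this south likes south likes south likes this this   [S ::= S this]
S this south likes this this south likes south likes south likes this this ⇒ mul this south likes this this south likes south likes south likes this this   [S ::= mul]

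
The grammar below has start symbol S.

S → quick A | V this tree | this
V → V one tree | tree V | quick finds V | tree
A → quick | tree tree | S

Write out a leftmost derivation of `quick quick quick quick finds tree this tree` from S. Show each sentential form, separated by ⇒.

S ⇒ quick A   [S → quick A]
quick A ⇒ quick S   [A → S]
quick S ⇒ quick quick A   [S → quick A]
quick quick A ⇒ quick quick S   [A → S]
quick quick S ⇒ quick quick quick A   [S → quick A]
quick quick quick A ⇒ quick quick quick S   [A → S]
quick quick quick S ⇒ quick quick quick V this tree   [S → V this tree]
quick quick quick V this tree ⇒ quick quick quick quick finds V this tree   [V → quick finds V]
quick quick quick quick finds V this tree ⇒ quick quick quick quick finds tree this tree   [V → tree]

S ⇒ quick A ⇒ quick S ⇒ quick quick A ⇒ quick quick S ⇒ quick quick quick A ⇒ quick quick quick S ⇒ quick quick quick V this tree ⇒ quick quick quick quick finds V this tree ⇒ quick quick quick quick finds tree this tree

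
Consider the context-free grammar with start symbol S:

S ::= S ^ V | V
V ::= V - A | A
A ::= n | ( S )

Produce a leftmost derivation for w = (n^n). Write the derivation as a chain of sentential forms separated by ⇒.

S ⇒ V ⇒ A ⇒ (S) ⇒ (S^V) ⇒ (V^V) ⇒ (A^V) ⇒ (n^V) ⇒ (n^A) ⇒ (n^n)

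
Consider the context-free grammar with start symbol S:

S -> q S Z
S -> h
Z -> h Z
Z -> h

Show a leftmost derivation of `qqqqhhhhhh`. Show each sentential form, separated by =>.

S => qSZ   [S -> q S Z]
qSZ => qqSZZ   [S -> q S Z]
qqSZZ => qqqSZZZ   [S -> q S Z]
qqqSZZZ => qqqqSZZZZ   [S -> q S Z]
qqqqSZZZZ => qqqqhZZZZ   [S -> h]
qqqqhZZZZ => qqqqhhZZZ   [Z -> h]
qqqqhhZZZ => qqqqhhhZZZ   [Z -> h Z]
qqqqhhhZZZ => qqqqhhhhZZ   [Z -> h]
qqqqhhhhZZ => qqqqhhhhhZ   [Z -> h]
qqqqhhhhhZ => qqqqhhhhhh   [Z -> h]

S => qSZ => qqSZZ => qqqSZZZ => qqqqSZZZZ => qqqqhZZZZ => qqqqhhZZZ => qqqqhhhZZZ => qqqqhhhhZZ => qqqqhhhhhZ => qqqqhhhhhh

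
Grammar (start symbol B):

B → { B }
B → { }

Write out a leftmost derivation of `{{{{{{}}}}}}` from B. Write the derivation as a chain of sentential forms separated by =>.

B => {B}   [B → { B }]
{B} => {{B}}   [B → { B }]
{{B}} => {{{B}}}   [B → { B }]
{{{B}}} => {{{{B}}}}   [B → { B }]
{{{{B}}}} => {{{{{B}}}}}   [B → { B }]
{{{{{B}}}}} => {{{{{{}}}}}}   [B → { }]

B => {B} => {{B}} => {{{B}}} => {{{{B}}}} => {{{{{B}}}}} => {{{{{{}}}}}}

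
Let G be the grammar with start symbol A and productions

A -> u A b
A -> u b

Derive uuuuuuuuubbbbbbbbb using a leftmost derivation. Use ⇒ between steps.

A ⇒ uAb   [A -> u A b]
uAb ⇒ uuAbb   [A -> u A b]
uuAbb ⇒ uuuAbbb   [A -> u A b]
uuuAbbb ⇒ uuuuAbbbb   [A -> u A b]
uuuuAbbbb ⇒ uuuuuAbbbbb   [A -> u A b]
uuuuuAbbbbb ⇒ uuuuuuAbbbbbb   [A -> u A b]
uuuuuuAbbbbbb ⇒ uuuuuuuAbbbbbbb   [A -> u A b]
uuuuuuuAbbbbbbb ⇒ uuuuuuuuAbbbbbbbb   [A -> u A b]
uuuuuuuuAbbbbbbbb ⇒ uuuuuuuuubbbbbbbbb   [A -> u b]

A⇒uAb⇒uuAbb⇒uuuAbbb⇒uuuuAbbbb⇒uuuuuAbbbbb⇒uuuuuuAbbbbbb⇒uuuuuuuAbbbbbbb⇒uuuuuuuuAbbbbbbbb⇒uuuuuuuuubbbbbbbbb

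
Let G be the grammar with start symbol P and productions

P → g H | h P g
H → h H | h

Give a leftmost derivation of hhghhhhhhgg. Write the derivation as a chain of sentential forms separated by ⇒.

P ⇒ hPg ⇒ hhPgg ⇒ hhgHgg ⇒ hhghHgg ⇒ hhghhHgg ⇒ hhghhhHgg ⇒ hhghhhhHgg ⇒ hhghhhhhHgg ⇒ hhghhhhhhgg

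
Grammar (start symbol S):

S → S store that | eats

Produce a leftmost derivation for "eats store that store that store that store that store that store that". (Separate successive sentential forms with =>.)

S => S store that => S store that store that => S store that store that store that => S store that store that store that store that => S store that store that store that store that store that => S store that store that store that store that store that store that => eats store that store that store that store that store that store that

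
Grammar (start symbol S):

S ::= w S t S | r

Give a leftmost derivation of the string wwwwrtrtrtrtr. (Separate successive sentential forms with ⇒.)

S ⇒ wStS   [S ::= w S t S]
wStS ⇒ wwStStS   [S ::= w S t S]
wwStStS ⇒ wwwStStStS   [S ::= w S t S]
wwwStStStS ⇒ wwwwStStStStS   [S ::= w S t S]
wwwwStStStStS ⇒ wwwwrtStStStS   [S ::= r]
wwwwrtStStStS ⇒ wwwwrtrtStStS   [S ::= r]
wwwwrtrtStStS ⇒ wwwwrtrtrtStS   [S ::= r]
wwwwrtrtrtStS ⇒ wwwwrtrtrtrtS   [S ::= r]
wwwwrtrtrtrtS ⇒ wwwwrtrtrtrtr   [S ::= r]

S ⇒ wStS ⇒ wwStStS ⇒ wwwStStStS ⇒ wwwwStStStStS ⇒ wwwwrtStStStS ⇒ wwwwrtrtStStS ⇒ wwwwrtrtrtStS ⇒ wwwwrtrtrtrtS ⇒ wwwwrtrtrtrtr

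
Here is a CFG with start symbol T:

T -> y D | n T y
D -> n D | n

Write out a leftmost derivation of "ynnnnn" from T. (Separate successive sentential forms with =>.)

T => yD   [T -> y D]
yD => ynD   [D -> n D]
ynD => ynnD   [D -> n D]
ynnD => ynnnD   [D -> n D]
ynnnD => ynnnnD   [D -> n D]
ynnnnD => ynnnnn   [D -> n]

T => yD => ynD => ynnD => ynnnD => ynnnnD => ynnnnn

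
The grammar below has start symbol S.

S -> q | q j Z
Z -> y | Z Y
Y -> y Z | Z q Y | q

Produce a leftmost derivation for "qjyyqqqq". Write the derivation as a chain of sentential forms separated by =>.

S => qjZ   [S -> q j Z]
qjZ => qjZY   [Z -> Z Y]
qjZY => qjyY   [Z -> y]
qjyY => qjyZqY   [Y -> Z q Y]
qjyZqY => qjyZYqY   [Z -> Z Y]
qjyZYqY => qjyZYYqY   [Z -> Z Y]
qjyZYYqY => qjyyYYqY   [Z -> y]
qjyyYYqY => qjyyqYqY   [Y -> q]
qjyyqYqY => qjyyqqqY   [Y -> q]
qjyyqqqY => qjyyqqqq   [Y -> q]

S => qjZ => qjZY => qjyY => qjyZqY => qjyZYqY => qjyZYYqY => qjyyYYqY => qjyyqYqY => qjyyqqqY => qjyyqqqq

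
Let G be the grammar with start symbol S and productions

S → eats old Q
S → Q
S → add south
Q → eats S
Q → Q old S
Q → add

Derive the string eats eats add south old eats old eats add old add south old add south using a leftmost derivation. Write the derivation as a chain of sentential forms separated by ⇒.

S ⇒ Q ⇒ Q old S ⇒ Q old S old S ⇒ eats S old S old S ⇒ eats Q old S old S ⇒ eats eats S old S old S ⇒ eats eats add south old S old S ⇒ eats eats add south old eats old Q old S ⇒ eats eats add south old eats old Q old S old S ⇒ eats eats add south old eats old eats S old S old S ⇒ eats eats add south old eats old eats Q old S old S ⇒ eats eats add south old eats old eats add old S old S ⇒ eats eats add south old eats old eats add old add south old S ⇒ eats eats add south old eats old eats add old add south old add south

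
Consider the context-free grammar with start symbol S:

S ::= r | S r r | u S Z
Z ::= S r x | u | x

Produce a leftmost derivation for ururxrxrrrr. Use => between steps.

S => Srr => Srrrr => uSZrrrr => urZrrrr => urSrxrrrr => uruSZrxrrrr => ururZrxrrrr => ururxrxrrrr

S => Srr   [S ::= S r r]
Srr => Srrrr   [S ::= S r r]
Srrrr => uSZrrrr   [S ::= u S Z]
uSZrrrr => urZrrrr   [S ::= r]
urZrrrr => urSrxrrrr   [Z ::= S r x]
urSrxrrrr => uruSZrxrrrr   [S ::= u S Z]
uruSZrxrrrr => ururZrxrrrr   [S ::= r]
ururZrxrrrr => ururxrxrrrr   [Z ::= x]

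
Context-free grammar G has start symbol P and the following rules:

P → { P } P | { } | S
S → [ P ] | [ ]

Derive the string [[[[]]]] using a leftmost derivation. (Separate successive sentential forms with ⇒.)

P ⇒ S   [P → S]
S ⇒ [P]   [S → [ P ]]
[P] ⇒ [S]   [P → S]
[S] ⇒ [[P]]   [S → [ P ]]
[[P]] ⇒ [[S]]   [P → S]
[[S]] ⇒ [[[P]]]   [S → [ P ]]
[[[P]]] ⇒ [[[S]]]   [P → S]
[[[S]]] ⇒ [[[[]]]]   [S → [ ]]

P⇒S⇒[P]⇒[S]⇒[[P]]⇒[[S]]⇒[[[P]]]⇒[[[S]]]⇒[[[[]]]]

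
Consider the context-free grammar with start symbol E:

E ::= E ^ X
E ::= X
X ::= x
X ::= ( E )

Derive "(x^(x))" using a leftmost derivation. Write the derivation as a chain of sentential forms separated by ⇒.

E ⇒ X   [E ::= X]
X ⇒ (E)   [X ::= ( E )]
(E) ⇒ (E^X)   [E ::= E ^ X]
(E^X) ⇒ (X^X)   [E ::= X]
(X^X) ⇒ (x^X)   [X ::= x]
(x^X) ⇒ (x^(E))   [X ::= ( E )]
(x^(E)) ⇒ (x^(X))   [E ::= X]
(x^(X)) ⇒ (x^(x))   [X ::= x]

E ⇒ X ⇒ (E) ⇒ (E^X) ⇒ (X^X) ⇒ (x^X) ⇒ (x^(E)) ⇒ (x^(X)) ⇒ (x^(x))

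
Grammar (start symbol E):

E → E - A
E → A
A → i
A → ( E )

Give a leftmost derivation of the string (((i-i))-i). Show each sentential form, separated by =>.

E => A   [E → A]
A => (E)   [A → ( E )]
(E) => (E-A)   [E → E - A]
(E-A) => (A-A)   [E → A]
(A-A) => ((E)-A)   [A → ( E )]
((E)-A) => ((A)-A)   [E → A]
((A)-A) => (((E))-A)   [A → ( E )]
(((E))-A) => (((E-A))-A)   [E → E - A]
(((E-A))-A) => (((A-A))-A)   [E → A]
(((A-A))-A) => (((i-A))-A)   [A → i]
(((i-A))-A) => (((i-i))-A)   [A → i]
(((i-i))-A) => (((i-i))-i)   [A → i]

E=>A=>(E)=>(E-A)=>(A-A)=>((E)-A)=>((A)-A)=>(((E))-A)=>(((E-A))-A)=>(((A-A))-A)=>(((i-A))-A)=>(((i-i))-A)=>(((i-i))-i)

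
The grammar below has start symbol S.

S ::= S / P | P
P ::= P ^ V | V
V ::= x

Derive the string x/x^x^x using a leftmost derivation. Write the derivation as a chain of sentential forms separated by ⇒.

S ⇒ S/P ⇒ P/P ⇒ V/P ⇒ x/P ⇒ x/P^V ⇒ x/P^V^V ⇒ x/V^V^V ⇒ x/x^V^V ⇒ x/x^x^V ⇒ x/x^x^x

S ⇒ S/P   [S ::= S / P]
S/P ⇒ P/P   [S ::= P]
P/P ⇒ V/P   [P ::= V]
V/P ⇒ x/P   [V ::= x]
x/P ⇒ x/P^V   [P ::= P ^ V]
x/P^V ⇒ x/P^V^V   [P ::= P ^ V]
x/P^V^V ⇒ x/V^V^V   [P ::= V]
x/V^V^V ⇒ x/x^V^V   [V ::= x]
x/x^V^V ⇒ x/x^x^V   [V ::= x]
x/x^x^V ⇒ x/x^x^x   [V ::= x]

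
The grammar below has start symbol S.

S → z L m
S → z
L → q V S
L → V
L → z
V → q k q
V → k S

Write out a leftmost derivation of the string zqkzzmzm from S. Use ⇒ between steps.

S ⇒ zLm   [S → z L m]
zLm ⇒ zqVSm   [L → q V S]
zqVSm ⇒ zqkSSm   [V → k S]
zqkSSm ⇒ zqkzLmSm   [S → z L m]
zqkzLmSm ⇒ zqkzzmSm   [L → z]
zqkzzmSm ⇒ zqkzzmzm   [S → z]

S ⇒ zLm ⇒ zqVSm ⇒ zqkSSm ⇒ zqkzLmSm ⇒ zqkzzmSm ⇒ zqkzzmzm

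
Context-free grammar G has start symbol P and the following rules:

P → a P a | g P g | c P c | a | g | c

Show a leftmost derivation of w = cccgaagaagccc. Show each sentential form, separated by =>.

P => cPc => ccPcc => cccPccc => cccgPgccc => cccgaPagccc => cccgaaPaagccc => cccgaagaagccc

P => cPc   [P → c P c]
cPc => ccPcc   [P → c P c]
ccPcc => cccPccc   [P → c P c]
cccPccc => cccgPgccc   [P → g P g]
cccgPgccc => cccgaPagccc   [P → a P a]
cccgaPagccc => cccgaaPaagccc   [P → a P a]
cccgaaPaagccc => cccgaagaagccc   [P → g]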